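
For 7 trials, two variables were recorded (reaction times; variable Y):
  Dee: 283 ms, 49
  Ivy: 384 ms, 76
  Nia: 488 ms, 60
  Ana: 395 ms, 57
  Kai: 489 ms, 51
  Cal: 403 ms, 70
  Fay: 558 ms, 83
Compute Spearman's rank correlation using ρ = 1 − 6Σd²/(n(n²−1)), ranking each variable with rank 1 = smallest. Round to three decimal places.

0.393

Ranks of variable 1: 1, 2, 5, 3, 6, 4, 7
Ranks of variable 2: 1, 6, 4, 3, 2, 5, 7
d = r₁ − r₂: 0, -4, 1, 0, 4, -1, 0
d²: 0, 16, 1, 0, 16, 1, 0; Σd² = 34
ρ = 1 − 6·34/(7·48) = 1 − 204/336 = 0.393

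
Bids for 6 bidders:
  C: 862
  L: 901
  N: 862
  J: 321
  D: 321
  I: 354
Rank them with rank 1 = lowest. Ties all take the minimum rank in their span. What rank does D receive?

1

Sorted (ascending): 321, 321, 354, 862, 862, 901
The 2 values of 321 occupy positions 1–2 → each gets rank 1.
The 2 values of 862 occupy positions 4–5 → each gets rank 4.
D has value 321 → rank 1.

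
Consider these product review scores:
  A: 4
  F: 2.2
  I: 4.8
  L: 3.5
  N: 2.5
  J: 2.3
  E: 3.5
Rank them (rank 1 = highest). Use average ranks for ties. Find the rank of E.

Sorted (descending): 4.8, 4, 3.5, 3.5, 2.5, 2.3, 2.2
The 2 values of 3.5 occupy positions 3–4 → average rank (3+4)/2 = 3.5.
E has value 3.5 → rank 3.5.

3.5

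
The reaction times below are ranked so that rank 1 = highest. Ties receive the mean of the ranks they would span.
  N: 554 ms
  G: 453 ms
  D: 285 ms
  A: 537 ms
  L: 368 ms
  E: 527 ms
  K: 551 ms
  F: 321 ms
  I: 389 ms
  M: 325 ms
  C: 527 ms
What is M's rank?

9

Sorted (descending): 554, 551, 537, 527, 527, 453, 389, 368, 325, 321, 285
The 2 values of 527 occupy positions 4–5 → average rank (4+5)/2 = 4.5.
M has value 325 ms → rank 9.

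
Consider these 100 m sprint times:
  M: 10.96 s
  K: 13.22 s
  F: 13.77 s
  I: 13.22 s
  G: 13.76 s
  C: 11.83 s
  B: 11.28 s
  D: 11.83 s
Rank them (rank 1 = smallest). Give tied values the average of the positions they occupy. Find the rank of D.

Sorted (ascending): 10.96, 11.28, 11.83, 11.83, 13.22, 13.22, 13.76, 13.77
The 2 values of 11.83 occupy positions 3–4 → average rank (3+4)/2 = 3.5.
The 2 values of 13.22 occupy positions 5–6 → average rank (5+6)/2 = 5.5.
D has value 11.83 s → rank 3.5.

3.5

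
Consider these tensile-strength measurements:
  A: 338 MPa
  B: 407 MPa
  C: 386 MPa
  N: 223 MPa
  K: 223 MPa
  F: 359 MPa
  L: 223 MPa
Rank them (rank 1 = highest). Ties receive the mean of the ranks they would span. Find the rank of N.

Sorted (descending): 407, 386, 359, 338, 223, 223, 223
The 3 values of 223 occupy positions 5–7 → average rank 6.
N has value 223 MPa → rank 6.

6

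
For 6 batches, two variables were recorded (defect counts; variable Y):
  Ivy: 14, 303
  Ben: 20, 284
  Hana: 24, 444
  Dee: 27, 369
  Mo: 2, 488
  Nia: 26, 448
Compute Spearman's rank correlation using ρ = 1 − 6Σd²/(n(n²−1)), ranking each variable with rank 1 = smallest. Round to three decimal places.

-0.086

Ranks of variable 1: 2, 3, 4, 6, 1, 5
Ranks of variable 2: 2, 1, 4, 3, 6, 5
d = r₁ − r₂: 0, 2, 0, 3, -5, 0
d²: 0, 4, 0, 9, 25, 0; Σd² = 38
ρ = 1 − 6·38/(6·35) = 1 − 228/210 = -0.086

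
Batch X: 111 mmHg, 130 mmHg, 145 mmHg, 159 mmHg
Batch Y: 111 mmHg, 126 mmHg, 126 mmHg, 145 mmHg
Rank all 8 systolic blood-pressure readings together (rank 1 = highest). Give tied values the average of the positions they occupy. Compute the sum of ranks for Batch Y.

21

Sorted (descending): 159, 145, 145, 130, 126, 126, 111, 111
The 2 values of 145 occupy positions 2–3 → average rank (2+3)/2 = 2.5.
The 2 values of 126 occupy positions 5–6 → average rank (5+6)/2 = 5.5.
The 2 values of 111 occupy positions 7–8 → average rank (7+8)/2 = 7.5.
Batch Y values → pooled ranks: 111→7.5, 126→5.5, 126→5.5, 145→2.5
Rank sum = 7.5 + 5.5 + 5.5 + 2.5 = 21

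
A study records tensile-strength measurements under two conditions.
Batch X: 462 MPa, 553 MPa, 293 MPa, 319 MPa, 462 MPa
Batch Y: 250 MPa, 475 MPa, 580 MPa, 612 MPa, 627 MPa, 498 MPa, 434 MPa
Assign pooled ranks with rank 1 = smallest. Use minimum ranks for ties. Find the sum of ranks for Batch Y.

Sorted (ascending): 250, 293, 319, 434, 462, 462, 475, 498, 553, 580, 612, 627
The 2 values of 462 occupy positions 5–6 → each gets rank 5.
Batch Y values → pooled ranks: 250→1, 475→7, 580→10, 612→11, 627→12, 498→8, 434→4
Rank sum = 1 + 7 + 10 + 11 + 12 + 8 + 4 = 53

53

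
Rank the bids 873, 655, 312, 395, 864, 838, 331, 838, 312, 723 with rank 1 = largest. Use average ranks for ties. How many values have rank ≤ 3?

Sorted (descending): 873, 864, 838, 838, 723, 655, 395, 331, 312, 312
The 2 values of 838 occupy positions 3–4 → average rank (3+4)/2 = 3.5.
The 2 values of 312 occupy positions 9–10 → average rank (9+10)/2 = 9.5.
Ranks ≤ 3: {1, 2} → 2 values.

2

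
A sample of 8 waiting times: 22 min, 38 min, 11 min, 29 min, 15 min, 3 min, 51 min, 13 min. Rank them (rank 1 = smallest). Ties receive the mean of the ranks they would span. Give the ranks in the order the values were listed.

5, 7, 2, 6, 4, 1, 8, 3

Sorted (ascending): 3, 11, 13, 15, 22, 29, 38, 51
No ties — each value takes its position as its rank.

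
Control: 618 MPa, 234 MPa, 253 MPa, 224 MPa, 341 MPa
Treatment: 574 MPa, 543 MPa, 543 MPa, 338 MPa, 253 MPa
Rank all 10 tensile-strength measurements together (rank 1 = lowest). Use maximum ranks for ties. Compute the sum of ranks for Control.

Sorted (ascending): 224, 234, 253, 253, 338, 341, 543, 543, 574, 618
The 2 values of 253 occupy positions 3–4 → each gets rank 4.
The 2 values of 543 occupy positions 7–8 → each gets rank 8.
Control values → pooled ranks: 618→10, 234→2, 253→4, 224→1, 341→6
Rank sum = 10 + 2 + 4 + 1 + 6 = 23

23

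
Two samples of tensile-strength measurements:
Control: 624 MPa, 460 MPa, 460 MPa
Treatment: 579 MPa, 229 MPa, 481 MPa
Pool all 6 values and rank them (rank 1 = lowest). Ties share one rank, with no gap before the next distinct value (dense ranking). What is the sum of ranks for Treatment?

8

Sorted (ascending): 229, 460, 460, 481, 579, 624
The 2 values of 460 share dense rank 2.
Remaining distinct values take the next consecutive integers.
Treatment values → pooled ranks: 579→4, 229→1, 481→3
Rank sum = 4 + 1 + 3 = 8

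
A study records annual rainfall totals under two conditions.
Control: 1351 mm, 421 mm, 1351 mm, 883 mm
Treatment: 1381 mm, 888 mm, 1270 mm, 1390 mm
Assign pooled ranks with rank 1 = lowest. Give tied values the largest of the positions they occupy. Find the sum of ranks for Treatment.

22

Sorted (ascending): 421, 883, 888, 1270, 1351, 1351, 1381, 1390
The 2 values of 1351 occupy positions 5–6 → each gets rank 6.
Treatment values → pooled ranks: 1381→7, 888→3, 1270→4, 1390→8
Rank sum = 7 + 3 + 4 + 8 = 22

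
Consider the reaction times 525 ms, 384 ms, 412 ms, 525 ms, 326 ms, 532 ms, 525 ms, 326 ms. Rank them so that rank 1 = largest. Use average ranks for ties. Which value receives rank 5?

412

Sorted (descending): 532, 525, 525, 525, 412, 384, 326, 326
The 3 values of 525 occupy positions 2–4 → average rank 3.
The 2 values of 326 occupy positions 7–8 → average rank (7+8)/2 = 7.5.
Rank 5 → value 412.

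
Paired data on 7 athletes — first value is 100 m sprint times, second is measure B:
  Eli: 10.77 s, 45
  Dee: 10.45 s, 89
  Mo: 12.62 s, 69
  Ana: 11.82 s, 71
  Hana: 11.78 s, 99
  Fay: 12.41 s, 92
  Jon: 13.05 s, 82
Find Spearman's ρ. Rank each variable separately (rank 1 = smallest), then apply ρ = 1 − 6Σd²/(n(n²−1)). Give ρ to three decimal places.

-0.071

Ranks of variable 1: 2, 1, 6, 4, 3, 5, 7
Ranks of variable 2: 1, 5, 2, 3, 7, 6, 4
d = r₁ − r₂: 1, -4, 4, 1, -4, -1, 3
d²: 1, 16, 16, 1, 16, 1, 9; Σd² = 60
ρ = 1 − 6·60/(7·48) = 1 − 360/336 = -0.071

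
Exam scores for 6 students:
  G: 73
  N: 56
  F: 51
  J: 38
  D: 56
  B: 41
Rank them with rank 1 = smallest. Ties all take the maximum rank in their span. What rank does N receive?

Sorted (ascending): 38, 41, 51, 56, 56, 73
The 2 values of 56 occupy positions 4–5 → each gets rank 5.
N has value 56 → rank 5.

5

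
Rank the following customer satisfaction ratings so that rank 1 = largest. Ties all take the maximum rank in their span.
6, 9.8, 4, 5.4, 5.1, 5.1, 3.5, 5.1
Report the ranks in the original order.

Sorted (descending): 9.8, 6, 5.4, 5.1, 5.1, 5.1, 4, 3.5
The 3 values of 5.1 occupy positions 4–6 → each gets rank 6.

2, 1, 7, 3, 6, 6, 8, 6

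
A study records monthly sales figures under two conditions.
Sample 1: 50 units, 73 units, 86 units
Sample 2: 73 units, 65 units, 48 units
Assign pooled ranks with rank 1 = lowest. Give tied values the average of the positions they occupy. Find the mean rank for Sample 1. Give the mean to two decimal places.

4.17

Sorted (ascending): 48, 50, 65, 73, 73, 86
The 2 values of 73 occupy positions 4–5 → average rank (4+5)/2 = 4.5.
Sample 1 values → pooled ranks: 50→2, 73→4.5, 86→6
Mean rank = (2 + 4.5 + 6) / 3 = 4.17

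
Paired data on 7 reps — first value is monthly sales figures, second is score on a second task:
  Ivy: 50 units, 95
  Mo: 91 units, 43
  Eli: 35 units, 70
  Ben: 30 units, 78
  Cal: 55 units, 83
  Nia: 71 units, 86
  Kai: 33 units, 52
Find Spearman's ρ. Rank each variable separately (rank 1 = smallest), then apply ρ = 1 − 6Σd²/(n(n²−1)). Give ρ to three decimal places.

Ranks of variable 1: 4, 7, 3, 1, 5, 6, 2
Ranks of variable 2: 7, 1, 3, 4, 5, 6, 2
d = r₁ − r₂: -3, 6, 0, -3, 0, 0, 0
d²: 9, 36, 0, 9, 0, 0, 0; Σd² = 54
ρ = 1 − 6·54/(7·48) = 1 − 324/336 = 0.036

0.036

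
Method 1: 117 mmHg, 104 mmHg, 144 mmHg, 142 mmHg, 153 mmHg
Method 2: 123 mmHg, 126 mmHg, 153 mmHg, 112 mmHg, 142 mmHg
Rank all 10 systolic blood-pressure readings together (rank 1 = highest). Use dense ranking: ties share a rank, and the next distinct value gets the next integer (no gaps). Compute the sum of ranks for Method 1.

20

Sorted (descending): 153, 153, 144, 142, 142, 126, 123, 117, 112, 104
The 2 values of 153 share dense rank 1.
The 2 values of 142 share dense rank 3.
Remaining distinct values take the next consecutive integers.
Method 1 values → pooled ranks: 117→6, 104→8, 144→2, 142→3, 153→1
Rank sum = 6 + 8 + 2 + 3 + 1 = 20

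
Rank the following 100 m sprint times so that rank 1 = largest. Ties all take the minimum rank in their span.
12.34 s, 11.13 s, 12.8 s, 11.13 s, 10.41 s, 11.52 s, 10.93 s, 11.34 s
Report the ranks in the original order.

Sorted (descending): 12.8, 12.34, 11.52, 11.34, 11.13, 11.13, 10.93, 10.41
The 2 values of 11.13 occupy positions 5–6 → each gets rank 5.

2, 5, 1, 5, 8, 3, 7, 4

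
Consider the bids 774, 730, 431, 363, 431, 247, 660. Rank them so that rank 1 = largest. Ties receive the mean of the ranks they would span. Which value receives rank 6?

Sorted (descending): 774, 730, 660, 431, 431, 363, 247
The 2 values of 431 occupy positions 4–5 → average rank (4+5)/2 = 4.5.
Rank 6 → value 363.

363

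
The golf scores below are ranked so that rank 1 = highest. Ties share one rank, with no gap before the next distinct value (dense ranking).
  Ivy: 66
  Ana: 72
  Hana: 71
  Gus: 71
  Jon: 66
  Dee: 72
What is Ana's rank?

1

Sorted (descending): 72, 72, 71, 71, 66, 66
The 2 values of 72 share dense rank 1.
The 2 values of 71 share dense rank 2.
The 2 values of 66 share dense rank 3.
Ana has value 72 → rank 1.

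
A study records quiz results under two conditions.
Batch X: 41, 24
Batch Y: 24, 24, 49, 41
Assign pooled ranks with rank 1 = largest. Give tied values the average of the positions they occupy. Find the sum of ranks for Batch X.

7.5

Sorted (descending): 49, 41, 41, 24, 24, 24
The 2 values of 41 occupy positions 2–3 → average rank (2+3)/2 = 2.5.
The 3 values of 24 occupy positions 4–6 → average rank 5.
Batch X values → pooled ranks: 41→2.5, 24→5
Rank sum = 2.5 + 5 = 7.5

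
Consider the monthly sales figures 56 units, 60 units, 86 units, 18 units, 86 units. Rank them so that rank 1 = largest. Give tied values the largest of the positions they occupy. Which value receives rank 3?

60

Sorted (descending): 86, 86, 60, 56, 18
The 2 values of 86 occupy positions 1–2 → each gets rank 2.
Rank 3 → value 60.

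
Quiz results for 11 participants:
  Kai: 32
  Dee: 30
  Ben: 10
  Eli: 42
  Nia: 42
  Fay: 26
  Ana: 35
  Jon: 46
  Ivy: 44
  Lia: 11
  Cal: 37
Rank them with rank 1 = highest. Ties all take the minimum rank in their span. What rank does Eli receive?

3

Sorted (descending): 46, 44, 42, 42, 37, 35, 32, 30, 26, 11, 10
The 2 values of 42 occupy positions 3–4 → each gets rank 3.
Eli has value 42 → rank 3.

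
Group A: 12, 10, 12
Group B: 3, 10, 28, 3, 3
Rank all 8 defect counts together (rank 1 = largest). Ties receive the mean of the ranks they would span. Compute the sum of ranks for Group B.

26.5

Sorted (descending): 28, 12, 12, 10, 10, 3, 3, 3
The 2 values of 12 occupy positions 2–3 → average rank (2+3)/2 = 2.5.
The 2 values of 10 occupy positions 4–5 → average rank (4+5)/2 = 4.5.
The 3 values of 3 occupy positions 6–8 → average rank 7.
Group B values → pooled ranks: 3→7, 10→4.5, 28→1, 3→7, 3→7
Rank sum = 7 + 4.5 + 1 + 7 + 7 = 26.5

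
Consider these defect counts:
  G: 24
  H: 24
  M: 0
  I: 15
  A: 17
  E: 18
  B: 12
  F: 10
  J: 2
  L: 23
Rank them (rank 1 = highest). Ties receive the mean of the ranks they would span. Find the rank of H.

Sorted (descending): 24, 24, 23, 18, 17, 15, 12, 10, 2, 0
The 2 values of 24 occupy positions 1–2 → average rank (1+2)/2 = 1.5.
H has value 24 → rank 1.5.

1.5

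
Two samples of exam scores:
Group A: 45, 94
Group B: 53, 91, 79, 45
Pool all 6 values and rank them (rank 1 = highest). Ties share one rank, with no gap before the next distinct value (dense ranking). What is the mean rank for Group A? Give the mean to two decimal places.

3.00

Sorted (descending): 94, 91, 79, 53, 45, 45
The 2 values of 45 share dense rank 5.
Remaining distinct values take the next consecutive integers.
Group A values → pooled ranks: 45→5, 94→1
Mean rank = (5 + 1) / 2 = 3.00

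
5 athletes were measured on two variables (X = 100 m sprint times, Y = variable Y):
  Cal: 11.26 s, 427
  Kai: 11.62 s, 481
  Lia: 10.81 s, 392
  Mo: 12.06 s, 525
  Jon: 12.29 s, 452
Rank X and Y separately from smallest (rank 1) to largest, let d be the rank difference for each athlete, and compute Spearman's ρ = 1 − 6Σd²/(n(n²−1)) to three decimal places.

Ranks of variable 1: 2, 3, 1, 4, 5
Ranks of variable 2: 2, 4, 1, 5, 3
d = r₁ − r₂: 0, -1, 0, -1, 2
d²: 0, 1, 0, 1, 4; Σd² = 6
ρ = 1 − 6·6/(5·24) = 1 − 36/120 = 0.700

0.700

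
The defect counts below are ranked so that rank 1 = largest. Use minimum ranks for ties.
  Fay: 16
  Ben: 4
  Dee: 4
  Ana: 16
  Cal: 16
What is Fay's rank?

1

Sorted (descending): 16, 16, 16, 4, 4
The 3 values of 16 occupy positions 1–3 → each gets rank 1.
The 2 values of 4 occupy positions 4–5 → each gets rank 4.
Fay has value 16 → rank 1.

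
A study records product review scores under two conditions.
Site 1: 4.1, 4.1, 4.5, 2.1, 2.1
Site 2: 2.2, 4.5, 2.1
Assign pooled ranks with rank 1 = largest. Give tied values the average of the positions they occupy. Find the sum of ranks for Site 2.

13.5

Sorted (descending): 4.5, 4.5, 4.1, 4.1, 2.2, 2.1, 2.1, 2.1
The 2 values of 4.5 occupy positions 1–2 → average rank (1+2)/2 = 1.5.
The 2 values of 4.1 occupy positions 3–4 → average rank (3+4)/2 = 3.5.
The 3 values of 2.1 occupy positions 6–8 → average rank 7.
Site 2 values → pooled ranks: 2.2→5, 4.5→1.5, 2.1→7
Rank sum = 5 + 1.5 + 7 = 13.5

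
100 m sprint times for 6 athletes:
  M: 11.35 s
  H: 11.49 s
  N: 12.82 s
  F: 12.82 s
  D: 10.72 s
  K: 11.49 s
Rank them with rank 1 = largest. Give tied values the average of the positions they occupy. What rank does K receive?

Sorted (descending): 12.82, 12.82, 11.49, 11.49, 11.35, 10.72
The 2 values of 12.82 occupy positions 1–2 → average rank (1+2)/2 = 1.5.
The 2 values of 11.49 occupy positions 3–4 → average rank (3+4)/2 = 3.5.
K has value 11.49 s → rank 3.5.

3.5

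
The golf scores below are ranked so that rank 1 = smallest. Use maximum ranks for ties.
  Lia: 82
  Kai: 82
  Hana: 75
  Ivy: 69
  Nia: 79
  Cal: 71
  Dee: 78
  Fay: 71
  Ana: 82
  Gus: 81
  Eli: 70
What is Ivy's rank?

Sorted (ascending): 69, 70, 71, 71, 75, 78, 79, 81, 82, 82, 82
The 2 values of 71 occupy positions 3–4 → each gets rank 4.
The 3 values of 82 occupy positions 9–11 → each gets rank 11.
Ivy has value 69 → rank 1.

1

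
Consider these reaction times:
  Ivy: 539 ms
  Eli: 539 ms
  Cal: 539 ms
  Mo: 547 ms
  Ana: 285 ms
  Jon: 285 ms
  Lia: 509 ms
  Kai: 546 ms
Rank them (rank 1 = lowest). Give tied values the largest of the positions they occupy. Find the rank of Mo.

8

Sorted (ascending): 285, 285, 509, 539, 539, 539, 546, 547
The 2 values of 285 occupy positions 1–2 → each gets rank 2.
The 3 values of 539 occupy positions 4–6 → each gets rank 6.
Mo has value 547 ms → rank 8.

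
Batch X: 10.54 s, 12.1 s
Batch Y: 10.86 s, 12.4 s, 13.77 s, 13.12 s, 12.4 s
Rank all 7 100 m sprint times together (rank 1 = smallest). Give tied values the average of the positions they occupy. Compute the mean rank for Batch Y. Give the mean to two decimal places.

4.80

Sorted (ascending): 10.54, 10.86, 12.1, 12.4, 12.4, 13.12, 13.77
The 2 values of 12.4 occupy positions 4–5 → average rank (4+5)/2 = 4.5.
Batch Y values → pooled ranks: 10.86→2, 12.4→4.5, 13.77→7, 13.12→6, 12.4→4.5
Mean rank = (2 + 4.5 + 7 + 6 + 4.5) / 5 = 4.80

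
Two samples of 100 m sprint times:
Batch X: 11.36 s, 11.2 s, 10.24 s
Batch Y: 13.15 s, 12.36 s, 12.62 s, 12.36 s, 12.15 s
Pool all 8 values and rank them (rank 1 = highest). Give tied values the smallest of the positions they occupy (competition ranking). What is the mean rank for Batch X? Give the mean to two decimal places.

Sorted (descending): 13.15, 12.62, 12.36, 12.36, 12.15, 11.36, 11.2, 10.24
The 2 values of 12.36 occupy positions 3–4 → each gets rank 3.
Batch X values → pooled ranks: 11.36→6, 11.2→7, 10.24→8
Mean rank = (6 + 7 + 8) / 3 = 7.00

7.00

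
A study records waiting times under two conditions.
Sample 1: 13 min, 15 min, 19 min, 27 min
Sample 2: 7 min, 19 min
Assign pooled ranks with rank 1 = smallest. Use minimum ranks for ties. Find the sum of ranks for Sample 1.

15

Sorted (ascending): 7, 13, 15, 19, 19, 27
The 2 values of 19 occupy positions 4–5 → each gets rank 4.
Sample 1 values → pooled ranks: 13→2, 15→3, 19→4, 27→6
Rank sum = 2 + 3 + 4 + 6 = 15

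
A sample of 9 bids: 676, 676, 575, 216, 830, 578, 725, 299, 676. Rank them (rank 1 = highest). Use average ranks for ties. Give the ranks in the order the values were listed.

Sorted (descending): 830, 725, 676, 676, 676, 578, 575, 299, 216
The 3 values of 676 occupy positions 3–5 → average rank 4.

4, 4, 7, 9, 1, 6, 2, 8, 4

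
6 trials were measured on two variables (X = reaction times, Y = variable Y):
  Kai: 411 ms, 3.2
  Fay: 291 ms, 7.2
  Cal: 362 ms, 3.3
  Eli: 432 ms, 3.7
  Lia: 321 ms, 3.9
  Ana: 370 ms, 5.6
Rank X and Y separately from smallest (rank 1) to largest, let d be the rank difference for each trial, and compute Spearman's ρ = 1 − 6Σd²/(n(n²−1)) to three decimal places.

-0.600

Ranks of variable 1: 5, 1, 3, 6, 2, 4
Ranks of variable 2: 1, 6, 2, 3, 4, 5
d = r₁ − r₂: 4, -5, 1, 3, -2, -1
d²: 16, 25, 1, 9, 4, 1; Σd² = 56
ρ = 1 − 6·56/(6·35) = 1 − 336/210 = -0.600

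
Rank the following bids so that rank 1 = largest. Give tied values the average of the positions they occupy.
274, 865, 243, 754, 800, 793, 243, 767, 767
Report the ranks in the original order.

7, 1, 8.5, 6, 2, 3, 8.5, 4.5, 4.5

Sorted (descending): 865, 800, 793, 767, 767, 754, 274, 243, 243
The 2 values of 767 occupy positions 4–5 → average rank (4+5)/2 = 4.5.
The 2 values of 243 occupy positions 8–9 → average rank (8+9)/2 = 8.5.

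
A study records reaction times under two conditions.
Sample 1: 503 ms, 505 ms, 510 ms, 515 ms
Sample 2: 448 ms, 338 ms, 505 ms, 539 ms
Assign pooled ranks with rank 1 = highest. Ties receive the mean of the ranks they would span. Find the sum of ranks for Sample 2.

20.5

Sorted (descending): 539, 515, 510, 505, 505, 503, 448, 338
The 2 values of 505 occupy positions 4–5 → average rank (4+5)/2 = 4.5.
Sample 2 values → pooled ranks: 448→7, 338→8, 505→4.5, 539→1
Rank sum = 7 + 8 + 4.5 + 1 = 20.5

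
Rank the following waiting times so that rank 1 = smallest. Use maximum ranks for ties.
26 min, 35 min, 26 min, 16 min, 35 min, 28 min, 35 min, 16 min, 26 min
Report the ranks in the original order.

5, 9, 5, 2, 9, 6, 9, 2, 5

Sorted (ascending): 16, 16, 26, 26, 26, 28, 35, 35, 35
The 2 values of 16 occupy positions 1–2 → each gets rank 2.
The 3 values of 26 occupy positions 3–5 → each gets rank 5.
The 3 values of 35 occupy positions 7–9 → each gets rank 9.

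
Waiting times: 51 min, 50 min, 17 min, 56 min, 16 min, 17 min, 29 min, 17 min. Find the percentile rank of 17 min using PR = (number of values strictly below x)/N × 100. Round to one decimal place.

12.5

N = 8.
Strictly below 17: 1. Equal to 17: 3.
PR = 1/8 × 100 = 12.5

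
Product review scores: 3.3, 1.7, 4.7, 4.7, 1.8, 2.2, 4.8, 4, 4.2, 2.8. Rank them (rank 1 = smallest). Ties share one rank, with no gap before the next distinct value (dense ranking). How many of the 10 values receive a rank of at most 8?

Sorted (ascending): 1.7, 1.8, 2.2, 2.8, 3.3, 4, 4.2, 4.7, 4.7, 4.8
The 2 values of 4.7 share dense rank 8.
Remaining distinct values take the next consecutive integers.
Ranks ≤ 8: {1, 2, 3, 4, 5, 6, 7, 8, 8} → 9 values.

9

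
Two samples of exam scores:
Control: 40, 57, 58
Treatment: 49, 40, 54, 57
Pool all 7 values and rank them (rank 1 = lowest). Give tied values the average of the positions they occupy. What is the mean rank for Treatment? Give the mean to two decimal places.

Sorted (ascending): 40, 40, 49, 54, 57, 57, 58
The 2 values of 40 occupy positions 1–2 → average rank (1+2)/2 = 1.5.
The 2 values of 57 occupy positions 5–6 → average rank (5+6)/2 = 5.5.
Treatment values → pooled ranks: 49→3, 40→1.5, 54→4, 57→5.5
Mean rank = (3 + 1.5 + 4 + 5.5) / 4 = 3.50

3.50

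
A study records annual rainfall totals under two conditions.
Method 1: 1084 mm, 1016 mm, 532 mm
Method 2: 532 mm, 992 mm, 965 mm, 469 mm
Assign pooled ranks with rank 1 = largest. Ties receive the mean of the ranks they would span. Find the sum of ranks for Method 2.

19.5

Sorted (descending): 1084, 1016, 992, 965, 532, 532, 469
The 2 values of 532 occupy positions 5–6 → average rank (5+6)/2 = 5.5.
Method 2 values → pooled ranks: 532→5.5, 992→3, 965→4, 469→7
Rank sum = 5.5 + 3 + 4 + 7 = 19.5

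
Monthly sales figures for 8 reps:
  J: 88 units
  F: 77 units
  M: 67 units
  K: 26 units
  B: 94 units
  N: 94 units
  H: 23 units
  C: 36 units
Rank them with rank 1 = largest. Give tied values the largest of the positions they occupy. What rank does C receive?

Sorted (descending): 94, 94, 88, 77, 67, 36, 26, 23
The 2 values of 94 occupy positions 1–2 → each gets rank 2.
C has value 36 units → rank 6.

6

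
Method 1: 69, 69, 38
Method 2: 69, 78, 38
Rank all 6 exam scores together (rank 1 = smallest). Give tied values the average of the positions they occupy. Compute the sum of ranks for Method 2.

Sorted (ascending): 38, 38, 69, 69, 69, 78
The 2 values of 38 occupy positions 1–2 → average rank (1+2)/2 = 1.5.
The 3 values of 69 occupy positions 3–5 → average rank 4.
Method 2 values → pooled ranks: 69→4, 78→6, 38→1.5
Rank sum = 4 + 6 + 1.5 = 11.5

11.5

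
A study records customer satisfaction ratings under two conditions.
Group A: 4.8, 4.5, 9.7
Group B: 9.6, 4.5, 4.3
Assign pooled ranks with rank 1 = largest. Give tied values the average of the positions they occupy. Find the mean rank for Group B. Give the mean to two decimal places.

4.17

Sorted (descending): 9.7, 9.6, 4.8, 4.5, 4.5, 4.3
The 2 values of 4.5 occupy positions 4–5 → average rank (4+5)/2 = 4.5.
Group B values → pooled ranks: 9.6→2, 4.5→4.5, 4.3→6
Mean rank = (2 + 4.5 + 6) / 3 = 4.17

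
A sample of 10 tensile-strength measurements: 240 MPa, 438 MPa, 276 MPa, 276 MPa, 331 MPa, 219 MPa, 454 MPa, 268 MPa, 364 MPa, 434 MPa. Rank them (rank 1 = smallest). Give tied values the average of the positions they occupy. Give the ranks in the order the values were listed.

2, 9, 4.5, 4.5, 6, 1, 10, 3, 7, 8

Sorted (ascending): 219, 240, 268, 276, 276, 331, 364, 434, 438, 454
The 2 values of 276 occupy positions 4–5 → average rank (4+5)/2 = 4.5.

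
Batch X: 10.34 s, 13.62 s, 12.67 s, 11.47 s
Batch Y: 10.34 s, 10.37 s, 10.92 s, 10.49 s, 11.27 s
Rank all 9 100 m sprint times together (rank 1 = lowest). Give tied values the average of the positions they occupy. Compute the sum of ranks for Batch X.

25.5

Sorted (ascending): 10.34, 10.34, 10.37, 10.49, 10.92, 11.27, 11.47, 12.67, 13.62
The 2 values of 10.34 occupy positions 1–2 → average rank (1+2)/2 = 1.5.
Batch X values → pooled ranks: 10.34→1.5, 13.62→9, 12.67→8, 11.47→7
Rank sum = 1.5 + 9 + 8 + 7 = 25.5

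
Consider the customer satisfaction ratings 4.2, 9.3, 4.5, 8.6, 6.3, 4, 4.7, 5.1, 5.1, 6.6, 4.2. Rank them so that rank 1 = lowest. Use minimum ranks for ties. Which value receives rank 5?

4.7

Sorted (ascending): 4, 4.2, 4.2, 4.5, 4.7, 5.1, 5.1, 6.3, 6.6, 8.6, 9.3
The 2 values of 4.2 occupy positions 2–3 → each gets rank 2.
The 2 values of 5.1 occupy positions 6–7 → each gets rank 6.
Rank 5 → value 4.7.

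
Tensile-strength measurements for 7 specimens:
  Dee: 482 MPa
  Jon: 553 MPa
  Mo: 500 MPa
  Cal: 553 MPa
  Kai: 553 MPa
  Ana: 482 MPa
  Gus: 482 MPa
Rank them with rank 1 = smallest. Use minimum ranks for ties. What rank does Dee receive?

1

Sorted (ascending): 482, 482, 482, 500, 553, 553, 553
The 3 values of 482 occupy positions 1–3 → each gets rank 1.
The 3 values of 553 occupy positions 5–7 → each gets rank 5.
Dee has value 482 MPa → rank 1.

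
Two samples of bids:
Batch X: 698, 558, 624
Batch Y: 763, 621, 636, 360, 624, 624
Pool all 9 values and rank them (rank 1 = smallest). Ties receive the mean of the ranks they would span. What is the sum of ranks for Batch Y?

30

Sorted (ascending): 360, 558, 621, 624, 624, 624, 636, 698, 763
The 3 values of 624 occupy positions 4–6 → average rank 5.
Batch Y values → pooled ranks: 763→9, 621→3, 636→7, 360→1, 624→5, 624→5
Rank sum = 9 + 3 + 7 + 1 + 5 + 5 = 30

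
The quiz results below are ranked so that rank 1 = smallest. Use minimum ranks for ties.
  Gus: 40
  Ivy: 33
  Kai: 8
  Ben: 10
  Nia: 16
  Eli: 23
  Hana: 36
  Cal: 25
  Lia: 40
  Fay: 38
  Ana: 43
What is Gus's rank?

Sorted (ascending): 8, 10, 16, 23, 25, 33, 36, 38, 40, 40, 43
The 2 values of 40 occupy positions 9–10 → each gets rank 9.
Gus has value 40 → rank 9.

9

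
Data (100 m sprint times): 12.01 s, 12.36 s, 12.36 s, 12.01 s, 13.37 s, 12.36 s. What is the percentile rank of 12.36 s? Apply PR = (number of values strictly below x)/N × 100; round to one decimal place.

N = 6.
Strictly below 12.36: 2. Equal to 12.36: 3.
PR = 2/6 × 100 = 33.3

33.3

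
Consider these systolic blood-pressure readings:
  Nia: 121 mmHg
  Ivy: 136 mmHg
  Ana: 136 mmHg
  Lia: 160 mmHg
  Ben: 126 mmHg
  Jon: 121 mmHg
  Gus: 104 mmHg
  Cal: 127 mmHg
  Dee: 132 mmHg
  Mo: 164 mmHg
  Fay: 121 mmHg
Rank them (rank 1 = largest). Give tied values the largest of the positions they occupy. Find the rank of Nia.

10

Sorted (descending): 164, 160, 136, 136, 132, 127, 126, 121, 121, 121, 104
The 2 values of 136 occupy positions 3–4 → each gets rank 4.
The 3 values of 121 occupy positions 8–10 → each gets rank 10.
Nia has value 121 mmHg → rank 10.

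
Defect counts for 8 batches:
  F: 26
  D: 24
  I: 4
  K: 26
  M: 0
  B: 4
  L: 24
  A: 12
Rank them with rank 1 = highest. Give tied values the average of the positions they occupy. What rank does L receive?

Sorted (descending): 26, 26, 24, 24, 12, 4, 4, 0
The 2 values of 26 occupy positions 1–2 → average rank (1+2)/2 = 1.5.
The 2 values of 24 occupy positions 3–4 → average rank (3+4)/2 = 3.5.
The 2 values of 4 occupy positions 6–7 → average rank (6+7)/2 = 6.5.
L has value 24 → rank 3.5.

3.5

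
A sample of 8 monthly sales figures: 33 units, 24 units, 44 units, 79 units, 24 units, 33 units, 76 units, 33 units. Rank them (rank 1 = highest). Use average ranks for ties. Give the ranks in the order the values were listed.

5, 7.5, 3, 1, 7.5, 5, 2, 5

Sorted (descending): 79, 76, 44, 33, 33, 33, 24, 24
The 3 values of 33 occupy positions 4–6 → average rank 5.
The 2 values of 24 occupy positions 7–8 → average rank (7+8)/2 = 7.5.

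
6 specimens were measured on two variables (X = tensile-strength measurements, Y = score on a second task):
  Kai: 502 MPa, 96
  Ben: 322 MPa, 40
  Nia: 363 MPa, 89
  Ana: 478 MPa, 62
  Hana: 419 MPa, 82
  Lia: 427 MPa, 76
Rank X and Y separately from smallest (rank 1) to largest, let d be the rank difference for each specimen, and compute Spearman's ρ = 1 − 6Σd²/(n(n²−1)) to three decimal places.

0.429

Ranks of variable 1: 6, 1, 2, 5, 3, 4
Ranks of variable 2: 6, 1, 5, 2, 4, 3
d = r₁ − r₂: 0, 0, -3, 3, -1, 1
d²: 0, 0, 9, 9, 1, 1; Σd² = 20
ρ = 1 − 6·20/(6·35) = 1 − 120/210 = 0.429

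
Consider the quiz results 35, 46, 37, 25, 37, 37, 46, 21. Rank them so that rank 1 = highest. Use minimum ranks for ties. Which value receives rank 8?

Sorted (descending): 46, 46, 37, 37, 37, 35, 25, 21
The 2 values of 46 occupy positions 1–2 → each gets rank 1.
The 3 values of 37 occupy positions 3–5 → each gets rank 3.
Rank 8 → value 21.

21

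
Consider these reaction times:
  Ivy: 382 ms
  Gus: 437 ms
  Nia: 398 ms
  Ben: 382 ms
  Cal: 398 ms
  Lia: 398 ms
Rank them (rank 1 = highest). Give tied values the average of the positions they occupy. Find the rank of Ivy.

5.5

Sorted (descending): 437, 398, 398, 398, 382, 382
The 3 values of 398 occupy positions 2–4 → average rank 3.
The 2 values of 382 occupy positions 5–6 → average rank (5+6)/2 = 5.5.
Ivy has value 382 ms → rank 5.5.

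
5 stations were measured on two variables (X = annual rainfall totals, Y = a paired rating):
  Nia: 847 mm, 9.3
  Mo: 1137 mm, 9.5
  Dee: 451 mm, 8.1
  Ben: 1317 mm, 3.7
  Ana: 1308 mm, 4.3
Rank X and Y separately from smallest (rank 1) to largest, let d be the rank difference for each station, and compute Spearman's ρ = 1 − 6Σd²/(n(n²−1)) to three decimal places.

Ranks of variable 1: 2, 3, 1, 5, 4
Ranks of variable 2: 4, 5, 3, 1, 2
d = r₁ − r₂: -2, -2, -2, 4, 2
d²: 4, 4, 4, 16, 4; Σd² = 32
ρ = 1 − 6·32/(5·24) = 1 − 192/120 = -0.600

-0.600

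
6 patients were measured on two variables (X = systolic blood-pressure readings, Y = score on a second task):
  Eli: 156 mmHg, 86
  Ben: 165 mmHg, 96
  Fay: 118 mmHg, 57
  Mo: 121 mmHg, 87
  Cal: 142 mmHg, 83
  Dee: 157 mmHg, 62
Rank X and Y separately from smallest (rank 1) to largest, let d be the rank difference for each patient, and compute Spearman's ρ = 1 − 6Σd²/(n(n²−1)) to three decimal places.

Ranks of variable 1: 4, 6, 1, 2, 3, 5
Ranks of variable 2: 4, 6, 1, 5, 3, 2
d = r₁ − r₂: 0, 0, 0, -3, 0, 3
d²: 0, 0, 0, 9, 0, 9; Σd² = 18
ρ = 1 − 6·18/(6·35) = 1 − 108/210 = 0.486

0.486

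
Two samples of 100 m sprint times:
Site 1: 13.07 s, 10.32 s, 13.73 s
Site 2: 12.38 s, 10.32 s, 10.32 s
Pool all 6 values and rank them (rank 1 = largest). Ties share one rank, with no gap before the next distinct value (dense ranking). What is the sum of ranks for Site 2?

Sorted (descending): 13.73, 13.07, 12.38, 10.32, 10.32, 10.32
The 3 values of 10.32 share dense rank 4.
Remaining distinct values take the next consecutive integers.
Site 2 values → pooled ranks: 12.38→3, 10.32→4, 10.32→4
Rank sum = 3 + 4 + 4 = 11

11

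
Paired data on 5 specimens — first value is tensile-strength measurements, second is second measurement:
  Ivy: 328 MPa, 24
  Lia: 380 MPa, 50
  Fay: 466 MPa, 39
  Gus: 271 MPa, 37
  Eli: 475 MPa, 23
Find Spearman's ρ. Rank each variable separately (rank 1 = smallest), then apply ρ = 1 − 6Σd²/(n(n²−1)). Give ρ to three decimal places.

Ranks of variable 1: 2, 3, 4, 1, 5
Ranks of variable 2: 2, 5, 4, 3, 1
d = r₁ − r₂: 0, -2, 0, -2, 4
d²: 0, 4, 0, 4, 16; Σd² = 24
ρ = 1 − 6·24/(5·24) = 1 − 144/120 = -0.200

-0.200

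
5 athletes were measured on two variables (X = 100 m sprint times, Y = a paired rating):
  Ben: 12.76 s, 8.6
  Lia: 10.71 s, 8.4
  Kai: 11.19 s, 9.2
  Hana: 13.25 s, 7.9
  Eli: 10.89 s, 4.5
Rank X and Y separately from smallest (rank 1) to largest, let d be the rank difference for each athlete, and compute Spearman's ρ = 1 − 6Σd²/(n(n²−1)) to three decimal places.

Ranks of variable 1: 4, 1, 3, 5, 2
Ranks of variable 2: 4, 3, 5, 2, 1
d = r₁ − r₂: 0, -2, -2, 3, 1
d²: 0, 4, 4, 9, 1; Σd² = 18
ρ = 1 − 6·18/(5·24) = 1 − 108/120 = 0.100

0.100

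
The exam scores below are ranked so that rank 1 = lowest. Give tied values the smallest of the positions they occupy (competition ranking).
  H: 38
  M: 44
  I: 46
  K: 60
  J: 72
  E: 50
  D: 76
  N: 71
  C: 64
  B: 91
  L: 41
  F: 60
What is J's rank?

Sorted (ascending): 38, 41, 44, 46, 50, 60, 60, 64, 71, 72, 76, 91
The 2 values of 60 occupy positions 6–7 → each gets rank 6.
J has value 72 → rank 10.

10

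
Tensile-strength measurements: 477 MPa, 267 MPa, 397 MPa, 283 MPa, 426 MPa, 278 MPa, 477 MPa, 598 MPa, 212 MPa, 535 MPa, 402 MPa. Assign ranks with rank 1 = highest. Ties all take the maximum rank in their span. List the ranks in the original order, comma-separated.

4, 10, 7, 8, 5, 9, 4, 1, 11, 2, 6

Sorted (descending): 598, 535, 477, 477, 426, 402, 397, 283, 278, 267, 212
The 2 values of 477 occupy positions 3–4 → each gets rank 4.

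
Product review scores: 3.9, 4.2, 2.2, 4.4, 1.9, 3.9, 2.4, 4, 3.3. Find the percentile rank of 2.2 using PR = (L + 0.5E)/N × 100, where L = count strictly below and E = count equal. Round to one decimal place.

16.7

N = 9.
Strictly below 2.2: 1. Equal to 2.2: 1.
PR = (1 + 0.5·1)/9 × 100 = 16.7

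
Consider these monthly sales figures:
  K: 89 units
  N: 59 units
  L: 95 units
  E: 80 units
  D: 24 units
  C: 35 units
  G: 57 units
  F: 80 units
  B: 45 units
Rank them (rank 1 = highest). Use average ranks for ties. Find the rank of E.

3.5

Sorted (descending): 95, 89, 80, 80, 59, 57, 45, 35, 24
The 2 values of 80 occupy positions 3–4 → average rank (3+4)/2 = 3.5.
E has value 80 units → rank 3.5.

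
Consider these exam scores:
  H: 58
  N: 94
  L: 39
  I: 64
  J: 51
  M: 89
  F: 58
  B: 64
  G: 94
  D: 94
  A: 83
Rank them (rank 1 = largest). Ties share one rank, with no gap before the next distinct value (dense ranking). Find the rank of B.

Sorted (descending): 94, 94, 94, 89, 83, 64, 64, 58, 58, 51, 39
The 3 values of 94 share dense rank 1.
The 2 values of 64 share dense rank 4.
The 2 values of 58 share dense rank 5.
Remaining distinct values take the next consecutive integers.
B has value 64 → rank 4.

4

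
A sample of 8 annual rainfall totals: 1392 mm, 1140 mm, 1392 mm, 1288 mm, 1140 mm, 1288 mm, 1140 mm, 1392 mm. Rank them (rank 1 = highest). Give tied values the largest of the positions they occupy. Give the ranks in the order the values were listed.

Sorted (descending): 1392, 1392, 1392, 1288, 1288, 1140, 1140, 1140
The 3 values of 1392 occupy positions 1–3 → each gets rank 3.
The 2 values of 1288 occupy positions 4–5 → each gets rank 5.
The 3 values of 1140 occupy positions 6–8 → each gets rank 8.

3, 8, 3, 5, 8, 5, 8, 3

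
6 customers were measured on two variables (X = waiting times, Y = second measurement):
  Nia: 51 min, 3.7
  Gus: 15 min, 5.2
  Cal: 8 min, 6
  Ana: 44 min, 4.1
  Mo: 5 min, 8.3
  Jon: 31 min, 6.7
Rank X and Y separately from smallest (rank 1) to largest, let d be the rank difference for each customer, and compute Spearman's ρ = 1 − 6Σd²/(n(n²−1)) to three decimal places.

-0.829

Ranks of variable 1: 6, 3, 2, 5, 1, 4
Ranks of variable 2: 1, 3, 4, 2, 6, 5
d = r₁ − r₂: 5, 0, -2, 3, -5, -1
d²: 25, 0, 4, 9, 25, 1; Σd² = 64
ρ = 1 − 6·64/(6·35) = 1 − 384/210 = -0.829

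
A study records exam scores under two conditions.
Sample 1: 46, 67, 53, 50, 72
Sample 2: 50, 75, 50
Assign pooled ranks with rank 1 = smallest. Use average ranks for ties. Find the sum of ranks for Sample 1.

22

Sorted (ascending): 46, 50, 50, 50, 53, 67, 72, 75
The 3 values of 50 occupy positions 2–4 → average rank 3.
Sample 1 values → pooled ranks: 46→1, 67→6, 53→5, 50→3, 72→7
Rank sum = 1 + 6 + 5 + 3 + 7 = 22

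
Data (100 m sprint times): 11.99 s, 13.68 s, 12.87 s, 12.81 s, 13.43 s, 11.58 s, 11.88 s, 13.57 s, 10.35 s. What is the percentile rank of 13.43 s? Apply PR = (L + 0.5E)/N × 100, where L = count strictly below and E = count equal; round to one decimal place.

72.2

N = 9.
Strictly below 13.43: 6. Equal to 13.43: 1.
PR = (6 + 0.5·1)/9 × 100 = 72.2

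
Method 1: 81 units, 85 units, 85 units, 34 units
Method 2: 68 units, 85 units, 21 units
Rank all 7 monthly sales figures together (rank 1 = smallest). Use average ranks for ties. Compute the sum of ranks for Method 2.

Sorted (ascending): 21, 34, 68, 81, 85, 85, 85
The 3 values of 85 occupy positions 5–7 → average rank 6.
Method 2 values → pooled ranks: 68→3, 85→6, 21→1
Rank sum = 3 + 6 + 1 = 10

10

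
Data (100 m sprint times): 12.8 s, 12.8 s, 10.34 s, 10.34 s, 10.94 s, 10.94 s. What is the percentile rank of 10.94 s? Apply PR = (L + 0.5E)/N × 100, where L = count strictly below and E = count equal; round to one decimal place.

N = 6.
Strictly below 10.94: 2. Equal to 10.94: 2.
PR = (2 + 0.5·2)/6 × 100 = 50.0

50.0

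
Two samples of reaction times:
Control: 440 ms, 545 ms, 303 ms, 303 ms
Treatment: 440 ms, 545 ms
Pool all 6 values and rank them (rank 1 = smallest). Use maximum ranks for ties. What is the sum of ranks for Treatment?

10

Sorted (ascending): 303, 303, 440, 440, 545, 545
The 2 values of 303 occupy positions 1–2 → each gets rank 2.
The 2 values of 440 occupy positions 3–4 → each gets rank 4.
The 2 values of 545 occupy positions 5–6 → each gets rank 6.
Treatment values → pooled ranks: 440→4, 545→6
Rank sum = 4 + 6 = 10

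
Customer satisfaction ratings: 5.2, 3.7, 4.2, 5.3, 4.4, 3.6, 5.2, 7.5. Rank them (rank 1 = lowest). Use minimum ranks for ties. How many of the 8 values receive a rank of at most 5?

6

Sorted (ascending): 3.6, 3.7, 4.2, 4.4, 5.2, 5.2, 5.3, 7.5
The 2 values of 5.2 occupy positions 5–6 → each gets rank 5.
Ranks ≤ 5: {1, 2, 3, 4, 5, 5} → 6 values.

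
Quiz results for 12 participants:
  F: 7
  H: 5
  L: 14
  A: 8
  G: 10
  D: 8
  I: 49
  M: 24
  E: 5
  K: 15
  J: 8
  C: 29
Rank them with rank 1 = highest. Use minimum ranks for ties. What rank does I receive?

1

Sorted (descending): 49, 29, 24, 15, 14, 10, 8, 8, 8, 7, 5, 5
The 3 values of 8 occupy positions 7–9 → each gets rank 7.
The 2 values of 5 occupy positions 11–12 → each gets rank 11.
I has value 49 → rank 1.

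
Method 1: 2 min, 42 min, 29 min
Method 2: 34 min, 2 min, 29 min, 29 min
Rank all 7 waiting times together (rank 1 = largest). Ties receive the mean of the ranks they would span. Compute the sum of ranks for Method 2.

Sorted (descending): 42, 34, 29, 29, 29, 2, 2
The 3 values of 29 occupy positions 3–5 → average rank 4.
The 2 values of 2 occupy positions 6–7 → average rank (6+7)/2 = 6.5.
Method 2 values → pooled ranks: 34→2, 2→6.5, 29→4, 29→4
Rank sum = 2 + 6.5 + 4 + 4 = 16.5

16.5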